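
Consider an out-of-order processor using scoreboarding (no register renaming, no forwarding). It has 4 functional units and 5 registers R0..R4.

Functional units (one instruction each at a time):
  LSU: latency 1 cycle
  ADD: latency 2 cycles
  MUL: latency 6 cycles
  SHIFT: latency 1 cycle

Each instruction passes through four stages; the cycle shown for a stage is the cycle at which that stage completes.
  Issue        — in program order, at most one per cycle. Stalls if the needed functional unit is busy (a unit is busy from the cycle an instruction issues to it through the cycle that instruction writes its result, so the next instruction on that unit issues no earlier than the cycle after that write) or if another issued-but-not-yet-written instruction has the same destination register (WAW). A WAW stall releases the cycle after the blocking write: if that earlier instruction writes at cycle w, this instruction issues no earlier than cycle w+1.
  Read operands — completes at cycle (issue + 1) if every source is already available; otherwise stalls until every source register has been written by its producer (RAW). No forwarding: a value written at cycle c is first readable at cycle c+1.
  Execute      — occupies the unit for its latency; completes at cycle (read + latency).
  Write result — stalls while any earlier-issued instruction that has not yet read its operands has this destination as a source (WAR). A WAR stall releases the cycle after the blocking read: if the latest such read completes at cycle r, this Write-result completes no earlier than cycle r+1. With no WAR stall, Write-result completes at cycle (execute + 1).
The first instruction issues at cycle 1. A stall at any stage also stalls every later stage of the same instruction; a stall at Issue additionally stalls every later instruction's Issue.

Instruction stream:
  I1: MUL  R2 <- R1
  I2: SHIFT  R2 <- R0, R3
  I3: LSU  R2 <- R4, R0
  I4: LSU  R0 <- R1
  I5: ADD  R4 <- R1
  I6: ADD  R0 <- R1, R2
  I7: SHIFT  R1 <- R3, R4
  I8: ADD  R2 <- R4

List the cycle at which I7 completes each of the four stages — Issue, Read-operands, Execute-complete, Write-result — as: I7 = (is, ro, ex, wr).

[1] I1 issues→MUL
[2] I1 reads
[8] I1 exec-done
[9] I1 writes R2
[10] I2 issues→SHIFT
[11] I2 reads
[12] I2 exec-done
[13] I2 writes R2
[14] I3 issues→LSU
[15] I3 reads
[16] I3 exec-done
[17] I3 writes R2
[18] I4 issues→LSU
[19] I4 reads · I5 issues→ADD
[20] I4 exec-done · I5 reads
[21] I4 writes R0
[22] I5 exec-done
[23] I5 writes R4
[24] I6 issues→ADD
[25] I6 reads · I7 issues→SHIFT
[26] I7 reads
[27] I6 exec-done · I7 exec-done
[28] I6 writes R0 · I7 writes R1
[29] I8 issues→ADD
[30] I8 reads
[32] I8 exec-done
[33] I8 writes R2

I7 = (25, 26, 27, 28)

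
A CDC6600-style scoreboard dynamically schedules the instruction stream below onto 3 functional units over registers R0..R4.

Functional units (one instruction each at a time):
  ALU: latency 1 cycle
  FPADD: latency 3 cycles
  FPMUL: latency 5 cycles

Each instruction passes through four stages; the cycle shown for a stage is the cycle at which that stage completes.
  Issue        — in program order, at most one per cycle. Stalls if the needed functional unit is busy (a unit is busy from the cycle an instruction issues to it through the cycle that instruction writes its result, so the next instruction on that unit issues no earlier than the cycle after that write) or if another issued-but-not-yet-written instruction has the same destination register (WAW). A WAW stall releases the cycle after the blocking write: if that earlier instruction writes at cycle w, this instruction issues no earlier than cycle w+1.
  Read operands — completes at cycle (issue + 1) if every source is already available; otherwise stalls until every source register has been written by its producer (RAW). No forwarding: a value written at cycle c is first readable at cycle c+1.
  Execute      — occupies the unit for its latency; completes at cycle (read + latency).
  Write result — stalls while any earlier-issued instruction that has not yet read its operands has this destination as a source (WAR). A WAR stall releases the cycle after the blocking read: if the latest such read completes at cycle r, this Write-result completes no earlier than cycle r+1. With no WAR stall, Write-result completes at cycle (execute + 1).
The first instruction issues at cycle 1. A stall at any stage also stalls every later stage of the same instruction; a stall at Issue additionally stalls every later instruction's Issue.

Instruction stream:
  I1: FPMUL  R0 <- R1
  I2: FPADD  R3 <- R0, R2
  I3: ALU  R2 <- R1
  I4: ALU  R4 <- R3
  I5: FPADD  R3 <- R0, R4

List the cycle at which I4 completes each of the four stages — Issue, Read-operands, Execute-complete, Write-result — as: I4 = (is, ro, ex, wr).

I4 = (11, 14, 15, 16)

I1 -> (1, 2, 7, 8)
I2 -> (2, 9, 12, 13)  // RAW R0: wait I1 write@8
I3 -> (3, 4, 5, 10)  // WAR R2: wait I2 read@9
I4 -> (11, 14, 15, 16)  // struct: ALU busy until I3 writes@10, RAW R3: wait I2 write@13
I5 -> (14, 17, 20, 21)  // struct: FPADD busy until I2 writes@13, RAW R4: wait I4 write@16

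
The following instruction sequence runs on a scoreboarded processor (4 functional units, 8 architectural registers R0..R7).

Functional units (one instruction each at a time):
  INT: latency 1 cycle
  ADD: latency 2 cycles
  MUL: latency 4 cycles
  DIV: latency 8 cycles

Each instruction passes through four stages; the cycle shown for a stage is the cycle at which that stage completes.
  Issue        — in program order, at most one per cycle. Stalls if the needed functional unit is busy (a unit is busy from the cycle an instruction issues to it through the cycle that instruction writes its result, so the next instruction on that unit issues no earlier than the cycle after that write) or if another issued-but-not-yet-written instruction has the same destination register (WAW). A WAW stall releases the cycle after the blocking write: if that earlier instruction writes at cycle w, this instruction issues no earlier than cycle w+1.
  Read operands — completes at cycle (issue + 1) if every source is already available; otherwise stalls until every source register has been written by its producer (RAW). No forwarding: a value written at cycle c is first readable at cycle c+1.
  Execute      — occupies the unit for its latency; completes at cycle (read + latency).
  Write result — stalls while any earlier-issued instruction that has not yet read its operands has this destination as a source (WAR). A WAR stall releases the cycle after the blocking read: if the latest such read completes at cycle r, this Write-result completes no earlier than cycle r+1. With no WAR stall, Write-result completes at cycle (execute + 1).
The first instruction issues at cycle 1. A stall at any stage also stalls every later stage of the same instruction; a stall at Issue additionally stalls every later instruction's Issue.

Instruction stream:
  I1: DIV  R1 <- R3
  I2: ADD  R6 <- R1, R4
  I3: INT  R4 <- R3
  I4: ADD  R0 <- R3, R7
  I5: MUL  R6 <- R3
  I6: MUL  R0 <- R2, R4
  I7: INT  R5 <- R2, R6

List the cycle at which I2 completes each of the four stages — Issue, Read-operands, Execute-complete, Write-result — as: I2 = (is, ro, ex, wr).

t=1  I1 issues→DIV
t=2  I1 reads, I2 issues→ADD
t=3  I3 issues→INT
t=4  I3 reads
t=5  I3 exec-done
t=10  I1 exec-done
t=11  I1 writes R1
t=12  I2 reads
t=13  I3 writes R4
t=14  I2 exec-done
t=15  I2 writes R6
t=16  I4 issues→ADD
t=17  I4 reads, I5 issues→MUL
t=18  I5 reads
t=19  I4 exec-done
t=20  I4 writes R0
t=22  I5 exec-done
t=23  I5 writes R6
t=24  I6 issues→MUL
t=25  I6 reads, I7 issues→INT
t=26  I7 reads
t=27  I7 exec-done
t=28  I7 writes R5
t=29  I6 exec-done
t=30  I6 writes R0

I2 = (2, 12, 14, 15)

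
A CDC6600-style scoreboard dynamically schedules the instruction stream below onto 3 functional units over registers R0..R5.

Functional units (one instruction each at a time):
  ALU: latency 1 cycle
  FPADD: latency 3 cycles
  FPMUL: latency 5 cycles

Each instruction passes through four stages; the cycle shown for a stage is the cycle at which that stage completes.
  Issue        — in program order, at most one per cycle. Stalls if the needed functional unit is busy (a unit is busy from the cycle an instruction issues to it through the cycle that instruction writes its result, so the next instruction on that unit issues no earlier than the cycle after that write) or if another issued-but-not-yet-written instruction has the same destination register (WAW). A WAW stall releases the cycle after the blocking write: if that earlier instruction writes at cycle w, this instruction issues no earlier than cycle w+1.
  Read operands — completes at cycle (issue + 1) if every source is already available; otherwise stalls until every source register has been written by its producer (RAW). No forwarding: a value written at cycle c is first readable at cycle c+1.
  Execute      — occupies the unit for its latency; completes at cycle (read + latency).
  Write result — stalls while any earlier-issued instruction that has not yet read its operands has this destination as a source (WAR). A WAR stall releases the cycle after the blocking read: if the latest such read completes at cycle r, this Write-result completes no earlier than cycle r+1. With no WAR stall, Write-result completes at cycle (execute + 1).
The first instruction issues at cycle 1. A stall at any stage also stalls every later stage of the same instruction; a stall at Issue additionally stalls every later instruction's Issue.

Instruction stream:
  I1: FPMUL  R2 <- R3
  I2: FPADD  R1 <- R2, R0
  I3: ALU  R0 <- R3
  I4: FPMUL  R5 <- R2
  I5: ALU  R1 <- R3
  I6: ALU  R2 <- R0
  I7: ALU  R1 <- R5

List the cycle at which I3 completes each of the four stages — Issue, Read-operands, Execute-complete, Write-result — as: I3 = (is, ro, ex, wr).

I3 = (3, 4, 5, 10)

  I1 | 1 | 2 | 7 | 8
  I2 | 2 | 9 | 12 | 13   RAW R2: wait I1 write@8
  I3 | 3 | 4 | 5 | 10   WAR R0: wait I2 read@9
  I4 | 9 | 10 | 15 | 16   struct: FPMUL busy until I1 writes@8
  I5 | 14 | 15 | 16 | 17   WAW R1: wait I2 write@13
  I6 | 18 | 19 | 20 | 21   struct: ALU busy until I5 writes@17
  I7 | 22 | 23 | 24 | 25   struct: ALU busy until I6 writes@21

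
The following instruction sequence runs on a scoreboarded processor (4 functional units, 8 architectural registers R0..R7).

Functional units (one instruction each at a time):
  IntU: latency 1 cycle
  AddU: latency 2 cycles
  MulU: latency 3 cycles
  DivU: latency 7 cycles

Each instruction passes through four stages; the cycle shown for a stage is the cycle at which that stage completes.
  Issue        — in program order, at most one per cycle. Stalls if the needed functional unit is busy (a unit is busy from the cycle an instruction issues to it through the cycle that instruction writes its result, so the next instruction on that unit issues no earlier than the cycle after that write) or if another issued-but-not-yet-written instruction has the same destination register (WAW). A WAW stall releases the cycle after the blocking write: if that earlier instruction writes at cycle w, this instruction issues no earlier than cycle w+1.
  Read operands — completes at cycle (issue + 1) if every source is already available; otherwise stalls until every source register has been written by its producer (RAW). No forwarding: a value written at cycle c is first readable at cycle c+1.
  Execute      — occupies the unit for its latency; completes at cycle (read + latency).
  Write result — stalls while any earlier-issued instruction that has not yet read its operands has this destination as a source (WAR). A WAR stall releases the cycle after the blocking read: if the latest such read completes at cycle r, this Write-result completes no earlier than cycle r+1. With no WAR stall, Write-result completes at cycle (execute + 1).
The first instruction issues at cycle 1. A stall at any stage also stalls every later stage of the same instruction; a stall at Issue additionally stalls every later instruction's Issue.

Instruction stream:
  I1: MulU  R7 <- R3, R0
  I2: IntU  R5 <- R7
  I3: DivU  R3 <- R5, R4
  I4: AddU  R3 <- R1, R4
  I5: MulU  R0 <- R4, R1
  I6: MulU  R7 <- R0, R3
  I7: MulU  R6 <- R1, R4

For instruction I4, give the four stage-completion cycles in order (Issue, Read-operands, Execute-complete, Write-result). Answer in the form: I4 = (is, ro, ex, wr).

I4 = (19, 20, 22, 23)

  I1 | 1 | 2 | 5 | 6
  I2 | 2 | 7 | 8 | 9   RAW R7: wait I1 write@6
  I3 | 3 | 10 | 17 | 18   RAW R5: wait I2 write@9
  I4 | 19 | 20 | 22 | 23   WAW R3: wait I3 write@18
  I5 | 20 | 21 | 24 | 25
  I6 | 26 | 27 | 30 | 31   struct: MulU busy until I5 writes@25
  I7 | 32 | 33 | 36 | 37   struct: MulU busy until I6 writes@31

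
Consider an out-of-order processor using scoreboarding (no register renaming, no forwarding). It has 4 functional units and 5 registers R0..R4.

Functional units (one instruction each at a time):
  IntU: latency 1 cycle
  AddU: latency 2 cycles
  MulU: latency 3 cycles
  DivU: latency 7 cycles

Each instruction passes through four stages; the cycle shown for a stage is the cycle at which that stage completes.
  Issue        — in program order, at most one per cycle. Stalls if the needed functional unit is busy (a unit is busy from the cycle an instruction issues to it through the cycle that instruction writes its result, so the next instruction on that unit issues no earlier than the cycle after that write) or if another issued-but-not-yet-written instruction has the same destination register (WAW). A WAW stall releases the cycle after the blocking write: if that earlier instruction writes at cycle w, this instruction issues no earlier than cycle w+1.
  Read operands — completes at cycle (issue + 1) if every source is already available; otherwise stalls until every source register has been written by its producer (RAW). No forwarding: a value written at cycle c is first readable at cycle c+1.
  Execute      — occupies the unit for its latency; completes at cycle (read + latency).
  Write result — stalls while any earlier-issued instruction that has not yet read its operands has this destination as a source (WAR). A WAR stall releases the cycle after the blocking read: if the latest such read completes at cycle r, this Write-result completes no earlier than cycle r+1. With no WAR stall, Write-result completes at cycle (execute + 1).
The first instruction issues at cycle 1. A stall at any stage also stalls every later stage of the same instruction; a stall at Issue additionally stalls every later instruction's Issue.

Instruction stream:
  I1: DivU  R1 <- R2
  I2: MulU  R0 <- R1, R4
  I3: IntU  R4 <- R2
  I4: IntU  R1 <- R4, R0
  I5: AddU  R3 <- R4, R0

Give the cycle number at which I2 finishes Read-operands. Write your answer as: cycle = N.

[1] I1 issues→DivU
[2] I1 reads | I2 issues→MulU
[3] I3 issues→IntU
[4] I3 reads
[5] I3 exec-done
[9] I1 exec-done
[10] I1 writes R1
[11] I2 reads
[12] I3 writes R4
[13] I4 issues→IntU
[14] I2 exec-done | I5 issues→AddU
[15] I2 writes R0
[16] I4 reads | I5 reads
[17] I4 exec-done
[18] I4 writes R1 | I5 exec-done
[19] I5 writes R3

cycle = 11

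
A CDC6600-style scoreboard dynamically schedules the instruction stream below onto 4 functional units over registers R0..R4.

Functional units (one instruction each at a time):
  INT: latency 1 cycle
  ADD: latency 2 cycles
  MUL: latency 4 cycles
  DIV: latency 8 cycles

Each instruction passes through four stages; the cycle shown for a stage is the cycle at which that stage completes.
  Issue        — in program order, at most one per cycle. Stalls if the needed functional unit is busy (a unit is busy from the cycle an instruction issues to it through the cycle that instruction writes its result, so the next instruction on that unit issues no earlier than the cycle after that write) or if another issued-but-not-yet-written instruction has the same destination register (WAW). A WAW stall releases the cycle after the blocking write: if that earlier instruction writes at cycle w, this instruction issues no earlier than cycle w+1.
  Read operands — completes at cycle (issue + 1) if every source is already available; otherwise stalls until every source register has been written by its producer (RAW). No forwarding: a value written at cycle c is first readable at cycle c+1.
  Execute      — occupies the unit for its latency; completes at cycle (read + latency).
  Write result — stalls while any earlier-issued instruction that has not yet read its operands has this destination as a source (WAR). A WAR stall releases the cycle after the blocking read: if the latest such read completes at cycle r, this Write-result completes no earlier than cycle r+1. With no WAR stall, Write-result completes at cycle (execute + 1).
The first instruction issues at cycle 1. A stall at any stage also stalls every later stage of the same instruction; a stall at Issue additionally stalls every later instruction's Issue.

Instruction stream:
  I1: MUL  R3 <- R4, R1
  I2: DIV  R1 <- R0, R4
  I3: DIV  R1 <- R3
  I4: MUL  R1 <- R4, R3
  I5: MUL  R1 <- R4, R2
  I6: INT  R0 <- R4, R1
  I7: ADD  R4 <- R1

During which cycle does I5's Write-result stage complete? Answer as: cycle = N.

cycle = 37

t=1  I1 issues→MUL
t=2  I1 reads; I2 issues→DIV
t=3  I2 reads
t=6  I1 exec-done
t=7  I1 writes R3
t=11  I2 exec-done
t=12  I2 writes R1
t=13  I3 issues→DIV
t=14  I3 reads
t=22  I3 exec-done
t=23  I3 writes R1
t=24  I4 issues→MUL
t=25  I4 reads
t=29  I4 exec-done
t=30  I4 writes R1
t=31  I5 issues→MUL
t=32  I5 reads; I6 issues→INT
t=33  I7 issues→ADD
t=36  I5 exec-done
t=37  I5 writes R1
t=38  I6 reads; I7 reads
t=39  I6 exec-done
t=40  I6 writes R0; I7 exec-done
t=41  I7 writes R4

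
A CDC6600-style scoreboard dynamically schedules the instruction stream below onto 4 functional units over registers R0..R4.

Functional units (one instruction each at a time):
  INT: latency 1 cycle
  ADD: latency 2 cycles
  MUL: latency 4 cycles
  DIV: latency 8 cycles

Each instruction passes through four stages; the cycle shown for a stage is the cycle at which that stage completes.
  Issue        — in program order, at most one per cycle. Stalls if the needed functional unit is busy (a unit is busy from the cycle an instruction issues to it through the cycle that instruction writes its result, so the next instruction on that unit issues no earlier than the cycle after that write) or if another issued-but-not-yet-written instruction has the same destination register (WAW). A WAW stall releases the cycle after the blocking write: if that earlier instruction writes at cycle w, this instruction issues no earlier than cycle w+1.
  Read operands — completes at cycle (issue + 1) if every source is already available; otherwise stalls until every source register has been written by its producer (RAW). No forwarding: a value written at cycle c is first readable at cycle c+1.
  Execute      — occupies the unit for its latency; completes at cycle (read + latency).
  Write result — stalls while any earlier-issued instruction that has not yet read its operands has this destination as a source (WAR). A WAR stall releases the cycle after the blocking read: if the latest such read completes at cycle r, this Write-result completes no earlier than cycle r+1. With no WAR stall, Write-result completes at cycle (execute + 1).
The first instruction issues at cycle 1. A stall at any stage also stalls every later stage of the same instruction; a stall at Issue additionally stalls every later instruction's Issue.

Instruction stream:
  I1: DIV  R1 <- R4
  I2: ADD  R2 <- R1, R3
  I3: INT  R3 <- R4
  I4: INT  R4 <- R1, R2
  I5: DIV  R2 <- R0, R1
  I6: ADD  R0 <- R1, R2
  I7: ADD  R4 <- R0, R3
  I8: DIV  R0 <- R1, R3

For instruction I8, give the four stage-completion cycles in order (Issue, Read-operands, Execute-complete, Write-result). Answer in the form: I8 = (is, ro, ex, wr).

I8 = (32, 33, 41, 42)

t=1  issue I1 (DIV)
t=2  I1 read-ops · issue I2 (ADD)
t=3  issue I3 (INT)
t=4  I3 read-ops
t=5  I3 finished on INT
t=10  I1 finished on DIV
t=11  I1→R1
t=12  I2 read-ops
t=13  I3→R3
t=14  I2 finished on ADD · issue I4 (INT)
t=15  I2→R2
t=16  I4 read-ops · issue I5 (DIV)
t=17  I4 finished on INT · I5 read-ops · issue I6 (ADD)
t=18  I4→R4
t=25  I5 finished on DIV
t=26  I5→R2
t=27  I6 read-ops
t=29  I6 finished on ADD
t=30  I6→R0
t=31  issue I7 (ADD)
t=32  I7 read-ops · issue I8 (DIV)
t=33  I8 read-ops
t=34  I7 finished on ADD
t=35  I7→R4
t=41  I8 finished on DIV
t=42  I8→R0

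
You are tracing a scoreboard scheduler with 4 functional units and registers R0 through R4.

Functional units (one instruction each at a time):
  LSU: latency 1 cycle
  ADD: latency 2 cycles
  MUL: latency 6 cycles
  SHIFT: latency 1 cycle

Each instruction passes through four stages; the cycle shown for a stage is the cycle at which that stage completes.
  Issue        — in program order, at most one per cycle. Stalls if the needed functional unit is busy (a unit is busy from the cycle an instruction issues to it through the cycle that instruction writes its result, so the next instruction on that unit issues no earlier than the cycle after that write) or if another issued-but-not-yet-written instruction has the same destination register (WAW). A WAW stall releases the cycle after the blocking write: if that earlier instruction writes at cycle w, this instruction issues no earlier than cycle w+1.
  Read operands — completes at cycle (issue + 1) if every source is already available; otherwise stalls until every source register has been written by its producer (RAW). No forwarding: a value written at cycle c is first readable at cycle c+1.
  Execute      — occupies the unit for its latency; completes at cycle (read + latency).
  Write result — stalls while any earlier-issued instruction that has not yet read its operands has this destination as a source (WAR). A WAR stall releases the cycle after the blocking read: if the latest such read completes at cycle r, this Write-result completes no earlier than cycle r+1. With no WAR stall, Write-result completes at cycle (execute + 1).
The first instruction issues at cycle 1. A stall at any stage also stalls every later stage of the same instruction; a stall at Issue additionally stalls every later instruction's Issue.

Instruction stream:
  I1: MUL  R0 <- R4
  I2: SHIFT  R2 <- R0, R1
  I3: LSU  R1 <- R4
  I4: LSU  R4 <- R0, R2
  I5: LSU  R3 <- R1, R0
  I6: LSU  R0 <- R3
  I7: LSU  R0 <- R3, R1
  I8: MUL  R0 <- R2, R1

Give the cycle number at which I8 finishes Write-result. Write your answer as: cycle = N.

cycle = 36

cycle 1: issue I1 (MUL)
cycle 2: I1 read-ops · issue I2 (SHIFT)
cycle 3: issue I3 (LSU)
cycle 4: I3 read-ops
cycle 5: I3 finished on LSU
cycle 8: I1 finished on MUL
cycle 9: I1→R0
cycle 10: I2 read-ops
cycle 11: I2 finished on SHIFT · I3→R1
cycle 12: I2→R2 · issue I4 (LSU)
cycle 13: I4 read-ops
cycle 14: I4 finished on LSU
cycle 15: I4→R4
cycle 16: issue I5 (LSU)
cycle 17: I5 read-ops
cycle 18: I5 finished on LSU
cycle 19: I5→R3
cycle 20: issue I6 (LSU)
cycle 21: I6 read-ops
cycle 22: I6 finished on LSU
cycle 23: I6→R0
cycle 24: issue I7 (LSU)
cycle 25: I7 read-ops
cycle 26: I7 finished on LSU
cycle 27: I7→R0
cycle 28: issue I8 (MUL)
cycle 29: I8 read-ops
cycle 35: I8 finished on MUL
cycle 36: I8→R0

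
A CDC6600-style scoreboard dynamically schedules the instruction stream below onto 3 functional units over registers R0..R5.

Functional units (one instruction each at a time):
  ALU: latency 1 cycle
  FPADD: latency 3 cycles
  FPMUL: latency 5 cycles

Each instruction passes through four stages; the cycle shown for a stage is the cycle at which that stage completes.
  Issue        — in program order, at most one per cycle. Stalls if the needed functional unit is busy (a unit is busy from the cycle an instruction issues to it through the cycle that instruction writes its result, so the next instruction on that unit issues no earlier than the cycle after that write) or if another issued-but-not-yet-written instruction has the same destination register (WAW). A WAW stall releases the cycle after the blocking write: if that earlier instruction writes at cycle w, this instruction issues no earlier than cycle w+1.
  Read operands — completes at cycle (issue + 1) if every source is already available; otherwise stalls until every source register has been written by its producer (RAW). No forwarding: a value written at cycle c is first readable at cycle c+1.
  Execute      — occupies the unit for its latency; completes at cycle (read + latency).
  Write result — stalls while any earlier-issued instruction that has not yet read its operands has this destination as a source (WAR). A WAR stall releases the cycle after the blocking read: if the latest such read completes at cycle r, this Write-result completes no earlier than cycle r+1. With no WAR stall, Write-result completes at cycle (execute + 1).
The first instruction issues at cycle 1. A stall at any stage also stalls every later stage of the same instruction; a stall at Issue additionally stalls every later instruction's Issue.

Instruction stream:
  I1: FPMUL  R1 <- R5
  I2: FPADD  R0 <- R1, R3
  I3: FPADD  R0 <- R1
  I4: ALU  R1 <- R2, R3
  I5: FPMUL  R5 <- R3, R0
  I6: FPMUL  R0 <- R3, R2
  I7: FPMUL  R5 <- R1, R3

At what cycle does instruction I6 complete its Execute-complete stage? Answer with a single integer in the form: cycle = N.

I1: IS=1 RO=2 EX=7 WR=8
I2: IS=2 RO=9 EX=12 WR=13  [RAW R1: wait I1 write@8]
I3: IS=14 RO=15 EX=18 WR=19  [struct: FPADD busy until I2 writes@13]
I4: IS=15 RO=16 EX=17 WR=18
I5: IS=16 RO=20 EX=25 WR=26  [RAW R0: wait I3 write@19]
I6: IS=27 RO=28 EX=33 WR=34  [struct: FPMUL busy until I5 writes@26]
I7: IS=35 RO=36 EX=41 WR=42  [struct: FPMUL busy until I6 writes@34]

cycle = 33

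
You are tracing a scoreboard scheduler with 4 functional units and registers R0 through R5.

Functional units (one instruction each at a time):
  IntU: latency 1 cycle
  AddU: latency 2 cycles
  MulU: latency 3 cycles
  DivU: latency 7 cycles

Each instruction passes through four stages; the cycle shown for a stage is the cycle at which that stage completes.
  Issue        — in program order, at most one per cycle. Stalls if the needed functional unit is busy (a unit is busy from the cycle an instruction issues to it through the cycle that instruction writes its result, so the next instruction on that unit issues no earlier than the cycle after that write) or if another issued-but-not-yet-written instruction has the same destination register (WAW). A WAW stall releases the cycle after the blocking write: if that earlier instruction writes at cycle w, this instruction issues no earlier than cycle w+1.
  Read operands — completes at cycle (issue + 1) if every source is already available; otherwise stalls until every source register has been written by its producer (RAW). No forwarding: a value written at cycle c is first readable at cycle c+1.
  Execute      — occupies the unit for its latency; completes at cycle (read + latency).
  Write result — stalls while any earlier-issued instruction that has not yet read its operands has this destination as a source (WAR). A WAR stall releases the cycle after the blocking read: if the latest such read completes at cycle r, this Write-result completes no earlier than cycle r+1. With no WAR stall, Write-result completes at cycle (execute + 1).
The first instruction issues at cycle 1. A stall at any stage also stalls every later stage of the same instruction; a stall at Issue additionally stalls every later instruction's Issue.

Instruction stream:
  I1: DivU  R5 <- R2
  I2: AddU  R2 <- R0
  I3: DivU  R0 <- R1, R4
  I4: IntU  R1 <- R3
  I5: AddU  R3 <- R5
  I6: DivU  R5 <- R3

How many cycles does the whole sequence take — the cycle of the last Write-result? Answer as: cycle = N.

c1: I1 dispatched to DivU
c2: I1 operands ready | I2 dispatched to AddU
c3: I2 operands ready
c5: I2 complete
c6: R2←I2
c9: I1 complete
c10: R5←I1
c11: I3 dispatched to DivU
c12: I3 operands ready | I4 dispatched to IntU
c13: I4 operands ready | I5 dispatched to AddU
c14: I4 complete | I5 operands ready
c15: R1←I4
c16: I5 complete
c17: R3←I5
c19: I3 complete
c20: R0←I3
c21: I6 dispatched to DivU
c22: I6 operands ready
c29: I6 complete
c30: R5←I6

cycle = 30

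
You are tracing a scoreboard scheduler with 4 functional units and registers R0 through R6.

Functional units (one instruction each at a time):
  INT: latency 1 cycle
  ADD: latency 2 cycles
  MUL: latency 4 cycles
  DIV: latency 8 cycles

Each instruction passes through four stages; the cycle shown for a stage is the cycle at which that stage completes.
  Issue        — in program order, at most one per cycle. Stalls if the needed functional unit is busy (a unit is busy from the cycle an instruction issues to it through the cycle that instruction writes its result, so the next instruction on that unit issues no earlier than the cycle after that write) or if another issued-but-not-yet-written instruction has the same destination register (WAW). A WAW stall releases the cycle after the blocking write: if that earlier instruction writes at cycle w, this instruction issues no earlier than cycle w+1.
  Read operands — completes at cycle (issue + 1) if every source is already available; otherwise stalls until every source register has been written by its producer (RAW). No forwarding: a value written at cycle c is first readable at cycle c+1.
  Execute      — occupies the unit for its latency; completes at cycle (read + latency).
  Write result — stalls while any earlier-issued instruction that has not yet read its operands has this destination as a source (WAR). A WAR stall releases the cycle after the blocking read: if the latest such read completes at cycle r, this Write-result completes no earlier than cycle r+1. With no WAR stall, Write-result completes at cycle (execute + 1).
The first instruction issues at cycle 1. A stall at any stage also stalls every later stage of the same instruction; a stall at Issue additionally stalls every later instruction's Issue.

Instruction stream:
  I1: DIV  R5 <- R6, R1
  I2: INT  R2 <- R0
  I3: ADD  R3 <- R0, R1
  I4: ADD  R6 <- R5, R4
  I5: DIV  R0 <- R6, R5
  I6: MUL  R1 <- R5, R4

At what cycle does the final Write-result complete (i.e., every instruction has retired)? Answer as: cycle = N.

I1 -> (1, 2, 10, 11)
I2 -> (2, 3, 4, 5)
I3 -> (3, 4, 6, 7)
I4 -> (8, 12, 14, 15)  // struct: ADD busy until I3 writes@7, RAW R5: wait I1 write@11
I5 -> (12, 16, 24, 25)  // struct: DIV busy until I1 writes@11, RAW R6: wait I4 write@15
I6 -> (13, 14, 18, 19)

cycle = 25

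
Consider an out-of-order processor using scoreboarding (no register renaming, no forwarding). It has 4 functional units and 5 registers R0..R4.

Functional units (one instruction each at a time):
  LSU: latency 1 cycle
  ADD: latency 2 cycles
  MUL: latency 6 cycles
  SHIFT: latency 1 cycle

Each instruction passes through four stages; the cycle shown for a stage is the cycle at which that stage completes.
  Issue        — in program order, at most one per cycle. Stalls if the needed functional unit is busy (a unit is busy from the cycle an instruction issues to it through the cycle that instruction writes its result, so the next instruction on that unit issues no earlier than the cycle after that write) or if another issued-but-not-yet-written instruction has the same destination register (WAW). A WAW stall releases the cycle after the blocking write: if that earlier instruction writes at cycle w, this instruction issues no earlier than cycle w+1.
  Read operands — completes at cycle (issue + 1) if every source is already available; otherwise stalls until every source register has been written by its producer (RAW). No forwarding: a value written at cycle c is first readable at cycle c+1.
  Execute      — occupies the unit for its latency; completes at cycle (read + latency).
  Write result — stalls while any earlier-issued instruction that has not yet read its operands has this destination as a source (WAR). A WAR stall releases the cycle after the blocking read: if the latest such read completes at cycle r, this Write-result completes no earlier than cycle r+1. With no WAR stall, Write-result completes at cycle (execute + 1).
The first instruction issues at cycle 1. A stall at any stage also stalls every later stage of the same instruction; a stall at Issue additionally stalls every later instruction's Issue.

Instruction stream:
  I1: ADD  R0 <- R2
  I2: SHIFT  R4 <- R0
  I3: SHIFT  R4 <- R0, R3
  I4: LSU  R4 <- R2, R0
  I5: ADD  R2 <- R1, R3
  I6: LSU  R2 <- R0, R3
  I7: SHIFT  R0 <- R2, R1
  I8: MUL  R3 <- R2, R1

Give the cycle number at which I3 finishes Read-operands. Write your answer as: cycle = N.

cycle = 10

cycle 1: issue I1 (ADD)
cycle 2: I1 read-ops; issue I2 (SHIFT)
cycle 4: I1 finished on ADD
cycle 5: I1→R0
cycle 6: I2 read-ops
cycle 7: I2 finished on SHIFT
cycle 8: I2→R4
cycle 9: issue I3 (SHIFT)
cycle 10: I3 read-ops
cycle 11: I3 finished on SHIFT
cycle 12: I3→R4
cycle 13: issue I4 (LSU)
cycle 14: I4 read-ops; issue I5 (ADD)
cycle 15: I4 finished on LSU; I5 read-ops
cycle 16: I4→R4
cycle 17: I5 finished on ADD
cycle 18: I5→R2
cycle 19: issue I6 (LSU)
cycle 20: I6 read-ops; issue I7 (SHIFT)
cycle 21: I6 finished on LSU; issue I8 (MUL)
cycle 22: I6→R2
cycle 23: I7 read-ops; I8 read-ops
cycle 24: I7 finished on SHIFT
cycle 25: I7→R0
cycle 29: I8 finished on MUL
cycle 30: I8→R3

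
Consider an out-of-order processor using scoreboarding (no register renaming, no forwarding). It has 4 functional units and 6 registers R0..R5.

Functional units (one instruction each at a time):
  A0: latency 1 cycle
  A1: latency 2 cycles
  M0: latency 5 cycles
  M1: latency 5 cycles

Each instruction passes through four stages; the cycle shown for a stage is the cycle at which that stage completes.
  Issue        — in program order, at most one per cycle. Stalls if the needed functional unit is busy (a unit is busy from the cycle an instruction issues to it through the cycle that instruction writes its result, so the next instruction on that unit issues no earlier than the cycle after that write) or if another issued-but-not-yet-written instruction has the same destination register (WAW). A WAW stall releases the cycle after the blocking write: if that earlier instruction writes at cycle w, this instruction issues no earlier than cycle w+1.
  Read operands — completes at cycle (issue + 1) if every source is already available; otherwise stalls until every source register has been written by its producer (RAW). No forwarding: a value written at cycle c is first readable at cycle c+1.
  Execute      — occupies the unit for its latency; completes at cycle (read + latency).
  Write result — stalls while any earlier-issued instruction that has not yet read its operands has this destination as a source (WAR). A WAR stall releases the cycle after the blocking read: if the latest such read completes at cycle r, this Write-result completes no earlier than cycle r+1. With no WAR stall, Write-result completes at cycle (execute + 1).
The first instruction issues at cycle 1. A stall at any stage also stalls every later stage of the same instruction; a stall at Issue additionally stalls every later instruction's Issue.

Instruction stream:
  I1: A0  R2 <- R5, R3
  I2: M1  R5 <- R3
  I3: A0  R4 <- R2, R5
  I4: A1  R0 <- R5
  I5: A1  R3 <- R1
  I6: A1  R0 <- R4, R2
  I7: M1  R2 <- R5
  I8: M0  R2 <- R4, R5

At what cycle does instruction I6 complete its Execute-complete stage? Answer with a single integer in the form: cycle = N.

1) issue 1, read 2, done 3, write 4
2) issue 2, read 3, done 8, write 9
3) issue 5, read 10, done 11, write 12  <struct: A0 busy until I1 writes@4 / RAW R5: wait I2 write@9>
4) issue 6, read 10, done 12, write 13  <RAW R5: wait I2 write@9>
5) issue 14, read 15, done 17, write 18  <struct: A1 busy until I4 writes@13>
6) issue 19, read 20, done 22, write 23  <struct: A1 busy until I5 writes@18>
7) issue 20, read 21, done 26, write 27
8) issue 28, read 29, done 34, write 35  <WAW R2: wait I7 write@27>

cycle = 22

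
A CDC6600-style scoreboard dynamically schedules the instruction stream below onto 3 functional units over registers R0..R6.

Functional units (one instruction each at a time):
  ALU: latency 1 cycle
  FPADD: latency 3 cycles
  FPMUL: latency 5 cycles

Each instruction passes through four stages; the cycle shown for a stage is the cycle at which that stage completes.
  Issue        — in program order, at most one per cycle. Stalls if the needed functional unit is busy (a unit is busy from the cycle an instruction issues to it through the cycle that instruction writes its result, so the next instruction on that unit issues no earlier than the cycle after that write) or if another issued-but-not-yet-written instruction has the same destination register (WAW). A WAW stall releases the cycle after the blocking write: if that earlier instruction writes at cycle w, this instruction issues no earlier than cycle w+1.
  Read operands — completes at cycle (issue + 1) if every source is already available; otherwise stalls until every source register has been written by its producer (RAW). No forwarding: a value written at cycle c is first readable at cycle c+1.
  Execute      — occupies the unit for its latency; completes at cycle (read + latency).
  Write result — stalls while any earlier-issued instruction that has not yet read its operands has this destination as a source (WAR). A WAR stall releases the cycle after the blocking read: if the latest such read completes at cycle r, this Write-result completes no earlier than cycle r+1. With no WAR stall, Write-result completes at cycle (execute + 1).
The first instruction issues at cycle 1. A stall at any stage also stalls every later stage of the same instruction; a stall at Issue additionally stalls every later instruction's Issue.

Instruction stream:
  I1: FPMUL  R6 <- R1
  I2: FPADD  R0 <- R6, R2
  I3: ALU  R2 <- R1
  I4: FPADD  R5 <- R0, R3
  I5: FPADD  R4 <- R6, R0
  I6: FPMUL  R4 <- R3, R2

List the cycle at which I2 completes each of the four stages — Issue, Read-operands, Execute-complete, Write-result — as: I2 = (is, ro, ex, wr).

I1  is:1  ro:2  ex:7  wr:8
I2  is:2  ro:9  ex:12  wr:13  — RAW R6: wait I1 write@8
I3  is:3  ro:4  ex:5  wr:10  — WAR R2: wait I2 read@9
I4  is:14  ro:15  ex:18  wr:19  — struct: FPADD busy until I2 writes@13
I5  is:20  ro:21  ex:24  wr:25  — struct: FPADD busy until I4 writes@19
I6  is:26  ro:27  ex:32  wr:33  — WAW R4: wait I5 write@25

I2 = (2, 9, 12, 13)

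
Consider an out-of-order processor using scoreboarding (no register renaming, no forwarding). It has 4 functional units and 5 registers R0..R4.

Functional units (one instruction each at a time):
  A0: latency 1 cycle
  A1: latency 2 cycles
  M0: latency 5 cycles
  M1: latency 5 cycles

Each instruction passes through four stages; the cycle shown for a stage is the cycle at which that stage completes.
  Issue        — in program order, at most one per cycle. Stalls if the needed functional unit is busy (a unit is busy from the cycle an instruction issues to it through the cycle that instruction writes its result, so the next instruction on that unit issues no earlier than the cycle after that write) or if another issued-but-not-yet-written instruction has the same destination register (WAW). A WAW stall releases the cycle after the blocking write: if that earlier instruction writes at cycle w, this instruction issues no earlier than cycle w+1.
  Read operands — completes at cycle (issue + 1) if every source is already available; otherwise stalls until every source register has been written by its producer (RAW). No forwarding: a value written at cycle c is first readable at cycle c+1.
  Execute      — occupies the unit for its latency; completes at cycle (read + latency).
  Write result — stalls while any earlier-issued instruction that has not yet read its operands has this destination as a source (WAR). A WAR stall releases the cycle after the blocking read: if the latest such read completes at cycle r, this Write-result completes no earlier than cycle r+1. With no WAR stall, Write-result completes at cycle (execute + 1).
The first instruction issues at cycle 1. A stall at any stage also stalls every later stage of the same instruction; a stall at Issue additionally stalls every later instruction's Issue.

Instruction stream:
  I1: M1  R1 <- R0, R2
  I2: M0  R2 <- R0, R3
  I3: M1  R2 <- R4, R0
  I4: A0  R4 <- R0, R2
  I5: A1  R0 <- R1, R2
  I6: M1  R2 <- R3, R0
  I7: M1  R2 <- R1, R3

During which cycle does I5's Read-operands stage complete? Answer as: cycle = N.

c1: I1 dispatched to M1
c2: I1 operands ready | I2 dispatched to M0
c3: I2 operands ready
c7: I1 complete
c8: R1←I1 | I2 complete
c9: R2←I2
c10: I3 dispatched to M1
c11: I3 operands ready | I4 dispatched to A0
c12: I5 dispatched to A1
c16: I3 complete
c17: R2←I3
c18: I4 operands ready | I5 operands ready | I6 dispatched to M1
c19: I4 complete
c20: R4←I4 | I5 complete
c21: R0←I5
c22: I6 operands ready
c27: I6 complete
c28: R2←I6
c29: I7 dispatched to M1
c30: I7 operands ready
c35: I7 complete
c36: R2←I7

cycle = 18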